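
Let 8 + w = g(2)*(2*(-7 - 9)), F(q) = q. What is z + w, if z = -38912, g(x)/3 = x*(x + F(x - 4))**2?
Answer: -38920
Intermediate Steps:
g(x) = 3*x*(-4 + 2*x)**2 (g(x) = 3*(x*(x + (x - 4))**2) = 3*(x*(x + (-4 + x))**2) = 3*(x*(-4 + 2*x)**2) = 3*x*(-4 + 2*x)**2)
w = -8 (w = -8 + (12*2*(-2 + 2)**2)*(2*(-7 - 9)) = -8 + (12*2*0**2)*(2*(-16)) = -8 + (12*2*0)*(-32) = -8 + 0*(-32) = -8 + 0 = -8)
z + w = -38912 - 8 = -38920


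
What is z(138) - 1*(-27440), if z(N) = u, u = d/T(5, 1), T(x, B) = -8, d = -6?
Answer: 109763/4 ≈ 27441.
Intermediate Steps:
u = ¾ (u = -6/(-8) = -6*(-⅛) = ¾ ≈ 0.75000)
z(N) = ¾
z(138) - 1*(-27440) = ¾ - 1*(-27440) = ¾ + 27440 = 109763/4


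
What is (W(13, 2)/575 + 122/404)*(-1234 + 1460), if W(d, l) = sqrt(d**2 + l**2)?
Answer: 6893/101 + 226*sqrt(173)/575 ≈ 73.417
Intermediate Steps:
(W(13, 2)/575 + 122/404)*(-1234 + 1460) = (sqrt(13**2 + 2**2)/575 + 122/404)*(-1234 + 1460) = (sqrt(169 + 4)*(1/575) + 122*(1/404))*226 = (sqrt(173)*(1/575) + 61/202)*226 = (sqrt(173)/575 + 61/202)*226 = (61/202 + sqrt(173)/575)*226 = 6893/101 + 226*sqrt(173)/575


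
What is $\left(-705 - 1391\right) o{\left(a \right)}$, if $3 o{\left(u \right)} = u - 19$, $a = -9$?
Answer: $\frac{58688}{3} \approx 19563.0$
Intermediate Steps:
$o{\left(u \right)} = - \frac{19}{3} + \frac{u}{3}$ ($o{\left(u \right)} = \frac{u - 19}{3} = \frac{-19 + u}{3} = - \frac{19}{3} + \frac{u}{3}$)
$\left(-705 - 1391\right) o{\left(a \right)} = \left(-705 - 1391\right) \left(- \frac{19}{3} + \frac{1}{3} \left(-9\right)\right) = - 2096 \left(- \frac{19}{3} - 3\right) = \left(-2096\right) \left(- \frac{28}{3}\right) = \frac{58688}{3}$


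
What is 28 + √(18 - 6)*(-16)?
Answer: 28 - 32*√3 ≈ -27.426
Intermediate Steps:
28 + √(18 - 6)*(-16) = 28 + √12*(-16) = 28 + (2*√3)*(-16) = 28 - 32*√3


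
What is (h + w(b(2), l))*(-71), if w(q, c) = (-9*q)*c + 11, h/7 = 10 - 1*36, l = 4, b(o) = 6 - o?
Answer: 22365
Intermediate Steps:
h = -182 (h = 7*(10 - 1*36) = 7*(10 - 36) = 7*(-26) = -182)
w(q, c) = 11 - 9*c*q (w(q, c) = -9*c*q + 11 = 11 - 9*c*q)
(h + w(b(2), l))*(-71) = (-182 + (11 - 9*4*(6 - 1*2)))*(-71) = (-182 + (11 - 9*4*(6 - 2)))*(-71) = (-182 + (11 - 9*4*4))*(-71) = (-182 + (11 - 144))*(-71) = (-182 - 133)*(-71) = -315*(-71) = 22365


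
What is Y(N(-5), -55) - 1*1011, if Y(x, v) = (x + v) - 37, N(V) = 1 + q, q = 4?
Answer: -1098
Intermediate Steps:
N(V) = 5 (N(V) = 1 + 4 = 5)
Y(x, v) = -37 + v + x (Y(x, v) = (v + x) - 37 = -37 + v + x)
Y(N(-5), -55) - 1*1011 = (-37 - 55 + 5) - 1*1011 = -87 - 1011 = -1098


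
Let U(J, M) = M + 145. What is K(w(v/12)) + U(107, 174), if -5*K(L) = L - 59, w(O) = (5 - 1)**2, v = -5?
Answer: 1638/5 ≈ 327.60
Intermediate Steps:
U(J, M) = 145 + M
w(O) = 16 (w(O) = 4**2 = 16)
K(L) = 59/5 - L/5 (K(L) = -(L - 59)/5 = -(-59 + L)/5 = 59/5 - L/5)
K(w(v/12)) + U(107, 174) = (59/5 - 1/5*16) + (145 + 174) = (59/5 - 16/5) + 319 = 43/5 + 319 = 1638/5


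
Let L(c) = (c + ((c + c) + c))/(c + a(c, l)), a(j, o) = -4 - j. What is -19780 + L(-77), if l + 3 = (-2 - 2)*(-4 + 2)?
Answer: -19703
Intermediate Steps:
l = 5 (l = -3 + (-2 - 2)*(-4 + 2) = -3 - 4*(-2) = -3 + 8 = 5)
L(c) = -c (L(c) = (c + ((c + c) + c))/(c + (-4 - c)) = (c + (2*c + c))/(-4) = (c + 3*c)*(-¼) = (4*c)*(-¼) = -c)
-19780 + L(-77) = -19780 - 1*(-77) = -19780 + 77 = -19703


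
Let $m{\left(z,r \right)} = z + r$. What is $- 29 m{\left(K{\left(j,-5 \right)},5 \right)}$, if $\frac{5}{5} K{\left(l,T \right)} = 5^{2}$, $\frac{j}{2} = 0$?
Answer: $-870$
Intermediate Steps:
$j = 0$ ($j = 2 \cdot 0 = 0$)
$K{\left(l,T \right)} = 25$ ($K{\left(l,T \right)} = 5^{2} = 25$)
$m{\left(z,r \right)} = r + z$
$- 29 m{\left(K{\left(j,-5 \right)},5 \right)} = - 29 \left(5 + 25\right) = \left(-29\right) 30 = -870$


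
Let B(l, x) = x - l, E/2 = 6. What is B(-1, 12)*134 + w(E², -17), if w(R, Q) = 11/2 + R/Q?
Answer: 59127/34 ≈ 1739.0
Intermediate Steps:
E = 12 (E = 2*6 = 12)
w(R, Q) = 11/2 + R/Q (w(R, Q) = 11*(½) + R/Q = 11/2 + R/Q)
B(-1, 12)*134 + w(E², -17) = (12 - 1*(-1))*134 + (11/2 + 12²/(-17)) = (12 + 1)*134 + (11/2 + 144*(-1/17)) = 13*134 + (11/2 - 144/17) = 1742 - 101/34 = 59127/34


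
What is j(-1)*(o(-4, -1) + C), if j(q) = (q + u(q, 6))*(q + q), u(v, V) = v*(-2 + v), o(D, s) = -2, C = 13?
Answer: -44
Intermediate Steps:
j(q) = 2*q*(q + q*(-2 + q)) (j(q) = (q + q*(-2 + q))*(q + q) = (q + q*(-2 + q))*(2*q) = 2*q*(q + q*(-2 + q)))
j(-1)*(o(-4, -1) + C) = (2*(-1)²*(-1 - 1))*(-2 + 13) = (2*1*(-2))*11 = -4*11 = -44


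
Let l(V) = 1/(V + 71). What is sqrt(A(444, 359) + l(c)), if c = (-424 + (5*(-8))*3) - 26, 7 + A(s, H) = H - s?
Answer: 3*I*sqrt(2545399)/499 ≈ 9.5918*I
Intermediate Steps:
A(s, H) = -7 + H - s (A(s, H) = -7 + (H - s) = -7 + H - s)
c = -570 (c = (-424 - 40*3) - 26 = (-424 - 120) - 26 = -544 - 26 = -570)
l(V) = 1/(71 + V)
sqrt(A(444, 359) + l(c)) = sqrt((-7 + 359 - 1*444) + 1/(71 - 570)) = sqrt((-7 + 359 - 444) + 1/(-499)) = sqrt(-92 - 1/499) = sqrt(-45909/499) = 3*I*sqrt(2545399)/499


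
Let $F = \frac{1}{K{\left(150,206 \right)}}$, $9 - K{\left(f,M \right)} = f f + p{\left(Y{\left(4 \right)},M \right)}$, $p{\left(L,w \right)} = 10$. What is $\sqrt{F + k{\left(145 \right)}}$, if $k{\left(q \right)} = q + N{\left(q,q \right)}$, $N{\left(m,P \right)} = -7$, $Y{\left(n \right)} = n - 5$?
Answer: $\frac{\sqrt{69868687637}}{22501} \approx 11.747$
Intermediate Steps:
$Y{\left(n \right)} = -5 + n$
$K{\left(f,M \right)} = -1 - f^{2}$ ($K{\left(f,M \right)} = 9 - \left(f f + 10\right) = 9 - \left(f^{2} + 10\right) = 9 - \left(10 + f^{2}\right) = -1 - f^{2}$)
$k{\left(q \right)} = -7 + q$ ($k{\left(q \right)} = q - 7 = -7 + q$)
$F = - \frac{1}{22501}$ ($F = \frac{1}{-1 - 150^{2}} = \frac{1}{-1 - 22500} = \frac{1}{-22501} = - \frac{1}{22501} \approx -4.4442 \cdot 10^{-5}$)
$\sqrt{F + k{\left(145 \right)}} = \sqrt{- \frac{1}{22501} + \left(-7 + 145\right)} = \sqrt{- \frac{1}{22501} + 138} = \sqrt{\frac{3105137}{22501}} = \frac{\sqrt{69868687637}}{22501}$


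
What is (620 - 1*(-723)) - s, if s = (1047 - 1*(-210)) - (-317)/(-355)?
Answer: 30847/355 ≈ 86.893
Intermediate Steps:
s = 445918/355 (s = (1047 + 210) - (-317)*(-1)/355 = 1257 - 1*317/355 = 1257 - 317/355 = 445918/355 ≈ 1256.1)
(620 - 1*(-723)) - s = (620 - 1*(-723)) - 1*445918/355 = (620 + 723) - 445918/355 = 1343 - 445918/355 = 30847/355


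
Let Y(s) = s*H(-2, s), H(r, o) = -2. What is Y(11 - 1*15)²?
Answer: 64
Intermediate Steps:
Y(s) = -2*s (Y(s) = s*(-2) = -2*s)
Y(11 - 1*15)² = (-2*(11 - 1*15))² = (-2*(11 - 15))² = (-2*(-4))² = 8² = 64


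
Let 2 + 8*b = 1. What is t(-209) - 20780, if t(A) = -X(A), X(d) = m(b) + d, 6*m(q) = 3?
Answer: -41143/2 ≈ -20572.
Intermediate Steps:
b = -1/8 (b = -1/4 + (1/8)*1 = -1/4 + 1/8 = -1/8 ≈ -0.12500)
m(q) = 1/2 (m(q) = (1/6)*3 = 1/2)
X(d) = 1/2 + d
t(A) = -1/2 - A (t(A) = -(1/2 + A) = -1/2 - A)
t(-209) - 20780 = (-1/2 - 1*(-209)) - 20780 = (-1/2 + 209) - 20780 = 417/2 - 20780 = -41143/2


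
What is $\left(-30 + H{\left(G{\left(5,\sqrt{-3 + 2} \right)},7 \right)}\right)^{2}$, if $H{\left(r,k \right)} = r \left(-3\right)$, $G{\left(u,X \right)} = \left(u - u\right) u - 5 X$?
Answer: $675 - 900 i \approx 675.0 - 900.0 i$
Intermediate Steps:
$G{\left(u,X \right)} = - 5 X$ ($G{\left(u,X \right)} = 0 u - 5 X = 0 - 5 X = - 5 X$)
$H{\left(r,k \right)} = - 3 r$
$\left(-30 + H{\left(G{\left(5,\sqrt{-3 + 2} \right)},7 \right)}\right)^{2} = \left(-30 - 3 \left(- 5 \sqrt{-3 + 2}\right)\right)^{2} = \left(-30 - 3 \left(- 5 \sqrt{-1}\right)\right)^{2} = \left(-30 - 3 \left(- 5 i\right)\right)^{2} = \left(-30 + 15 i\right)^{2}$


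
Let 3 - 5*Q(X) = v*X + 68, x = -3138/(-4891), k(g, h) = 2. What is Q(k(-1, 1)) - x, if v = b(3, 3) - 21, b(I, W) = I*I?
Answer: -216221/24455 ≈ -8.8416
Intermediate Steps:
b(I, W) = I²
x = 3138/4891 (x = -3138*(-1/4891) = 3138/4891 ≈ 0.64159)
v = -12 (v = 3² - 21 = 9 - 21 = -12)
Q(X) = -13 + 12*X/5 (Q(X) = ⅗ - (-12*X + 68)/5 = ⅗ - (68 - 12*X)/5 = ⅗ + (-68/5 + 12*X/5) = -13 + 12*X/5)
Q(k(-1, 1)) - x = (-13 + (12/5)*2) - 1*3138/4891 = (-13 + 24/5) - 3138/4891 = -41/5 - 3138/4891 = -216221/24455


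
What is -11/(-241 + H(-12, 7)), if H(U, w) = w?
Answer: 11/234 ≈ 0.047009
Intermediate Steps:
-11/(-241 + H(-12, 7)) = -11/(-241 + 7) = -11/(-234) = -11*(-1/234) = 11/234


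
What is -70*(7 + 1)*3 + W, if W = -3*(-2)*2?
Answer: -1668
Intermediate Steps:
W = 12 (W = 6*2 = 12)
-70*(7 + 1)*3 + W = -70*(7 + 1)*3 + 12 = -560*3 + 12 = -70*24 + 12 = -1680 + 12 = -1668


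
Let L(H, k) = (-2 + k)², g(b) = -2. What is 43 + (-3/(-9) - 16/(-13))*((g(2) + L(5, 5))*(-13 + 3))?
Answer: -2593/39 ≈ -66.487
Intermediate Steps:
43 + (-3/(-9) - 16/(-13))*((g(2) + L(5, 5))*(-13 + 3)) = 43 + (-3/(-9) - 16/(-13))*((-2 + (-2 + 5)²)*(-13 + 3)) = 43 + (-3*(-⅑) - 16*(-1/13))*((-2 + 3²)*(-10)) = 43 + (⅓ + 16/13)*((-2 + 9)*(-10)) = 43 + 61*(7*(-10))/39 = 43 + (61/39)*(-70) = 43 - 4270/39 = -2593/39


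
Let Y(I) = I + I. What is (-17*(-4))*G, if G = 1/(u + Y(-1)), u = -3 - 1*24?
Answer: -68/29 ≈ -2.3448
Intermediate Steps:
Y(I) = 2*I
u = -27 (u = -3 - 24 = -27)
G = -1/29 (G = 1/(-27 + 2*(-1)) = 1/(-27 - 2) = 1/(-29) = -1/29 ≈ -0.034483)
(-17*(-4))*G = -17*(-4)*(-1/29) = 68*(-1/29) = -68/29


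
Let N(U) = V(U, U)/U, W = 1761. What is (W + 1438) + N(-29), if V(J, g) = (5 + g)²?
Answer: 92195/29 ≈ 3179.1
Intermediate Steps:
N(U) = (5 + U)²/U
(W + 1438) + N(-29) = (1761 + 1438) + (5 - 29)²/(-29) = 3199 - 1/29*(-24)² = 3199 - 1/29*576 = 3199 - 576/29 = 92195/29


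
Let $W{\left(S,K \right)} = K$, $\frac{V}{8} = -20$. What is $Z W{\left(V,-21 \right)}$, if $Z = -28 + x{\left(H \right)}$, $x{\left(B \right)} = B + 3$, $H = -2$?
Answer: $567$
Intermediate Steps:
$V = -160$ ($V = 8 \left(-20\right) = -160$)
$x{\left(B \right)} = 3 + B$
$Z = -27$ ($Z = -28 + \left(3 - 2\right) = -28 + 1 = -27$)
$Z W{\left(V,-21 \right)} = \left(-27\right) \left(-21\right) = 567$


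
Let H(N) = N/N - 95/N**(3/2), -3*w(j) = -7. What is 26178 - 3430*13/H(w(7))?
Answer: 3192619733/121666 + 44478525*sqrt(21)/121666 ≈ 27916.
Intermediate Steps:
w(j) = 7/3 (w(j) = -1/3*(-7) = 7/3)
H(N) = 1 - 95/N**(3/2)
26178 - 3430*13/H(w(7)) = 26178 - 3430*13/(1 - 285*sqrt(21)/49) = 26178 - 44590/(1 - 285*sqrt(21)/49)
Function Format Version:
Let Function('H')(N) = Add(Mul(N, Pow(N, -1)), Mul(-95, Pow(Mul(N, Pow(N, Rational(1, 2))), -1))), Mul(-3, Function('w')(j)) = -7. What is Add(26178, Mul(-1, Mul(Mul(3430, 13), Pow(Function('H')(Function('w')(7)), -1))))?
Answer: Add(Rational(3192619733, 121666), Mul(Rational(44478525, 121666), Pow(21, Rational(1, 2)))) ≈ 27916.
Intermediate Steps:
Function('w')(j) = Rational(7, 3) (Function('w')(j) = Mul(Rational(-1, 3), -7) = Rational(7, 3))
Function('H')(N) = Add(1, Mul(-95, Pow(N, Rational(-3, 2)))) (Function('H')(N) = Add(1, Mul(-95, Pow(Pow(N, Rational(3, 2)), -1))) = Add(1, Mul(-95, Pow(N, Rational(-3, 2)))))
Add(26178, Mul(-1, Mul(Mul(3430, 13), Pow(Function('H')(Function('w')(7)), -1)))) = Add(26178, Mul(-1, Mul(Mul(3430, 13), Pow(Add(1, Mul(-95, Pow(Rational(7, 3), Rational(-3, 2)))), -1)))) = Add(26178, Mul(-1, Mul(44590, Pow(Add(1, Mul(-95, Mul(Rational(3, 49), Pow(21, Rational(1, 2))))), -1)))) = Add(26178, Mul(-1, Mul(44590, Pow(Add(1, Mul(Rational(-285, 49), Pow(21, Rational(1, 2)))), -1)))) = Add(26178, Mul(-44590, Pow(Add(1, Mul(Rational(-285, 49), Pow(21, Rational(1, 2)))), -1)))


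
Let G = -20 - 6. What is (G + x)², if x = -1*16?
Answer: 1764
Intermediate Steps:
G = -26
x = -16
(G + x)² = (-26 - 16)² = (-42)² = 1764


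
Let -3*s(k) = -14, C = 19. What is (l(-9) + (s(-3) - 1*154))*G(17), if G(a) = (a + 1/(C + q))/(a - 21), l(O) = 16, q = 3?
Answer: 6250/11 ≈ 568.18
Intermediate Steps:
s(k) = 14/3 (s(k) = -⅓*(-14) = 14/3)
G(a) = (1/22 + a)/(-21 + a) (G(a) = (a + 1/(19 + 3))/(a - 21) = (a + 1/22)/(-21 + a) = (1/22 + a)/(-21 + a))
(l(-9) + (s(-3) - 1*154))*G(17) = (16 + (14/3 - 1*154))*((1/22 + 17)/(-21 + 17)) = (16 + (14/3 - 154))*((375/22)/(-4)) = (16 - 448/3)*(-¼*375/22) = -400/3*(-375/88) = 6250/11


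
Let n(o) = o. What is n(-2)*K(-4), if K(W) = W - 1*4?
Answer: 16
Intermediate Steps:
K(W) = -4 + W (K(W) = W - 4 = -4 + W)
n(-2)*K(-4) = -2*(-4 - 4) = -2*(-8) = 16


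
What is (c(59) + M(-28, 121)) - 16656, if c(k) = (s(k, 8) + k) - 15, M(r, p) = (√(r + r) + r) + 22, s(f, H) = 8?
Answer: -16610 + 2*I*√14 ≈ -16610.0 + 7.4833*I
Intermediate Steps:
M(r, p) = 22 + r + √2*√r (M(r, p) = (√(2*r) + r) + 22 = (√2*√r + r) + 22 = (r + √2*√r) + 22 = 22 + r + √2*√r)
c(k) = -7 + k (c(k) = (8 + k) - 15 = -7 + k)
(c(59) + M(-28, 121)) - 16656 = ((-7 + 59) + (22 - 28 + √2*√(-28))) - 16656 = (52 + (22 - 28 + √2*(2*I*√7))) - 16656 = (52 + (22 - 28 + 2*I*√14)) - 16656 = (52 + (-6 + 2*I*√14)) - 16656 = (46 + 2*I*√14) - 16656 = -16610 + 2*I*√14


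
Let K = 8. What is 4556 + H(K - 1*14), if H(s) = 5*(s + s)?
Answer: 4496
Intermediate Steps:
H(s) = 10*s (H(s) = 5*(2*s) = 10*s)
4556 + H(K - 1*14) = 4556 + 10*(8 - 1*14) = 4556 + 10*(8 - 14) = 4556 + 10*(-6) = 4556 - 60 = 4496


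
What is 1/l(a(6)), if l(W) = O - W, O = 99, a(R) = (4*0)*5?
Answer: 1/99 ≈ 0.010101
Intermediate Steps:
a(R) = 0 (a(R) = 0*5 = 0)
l(W) = 99 - W
1/l(a(6)) = 1/(99 - 1*0) = 1/(99 + 0) = 1/99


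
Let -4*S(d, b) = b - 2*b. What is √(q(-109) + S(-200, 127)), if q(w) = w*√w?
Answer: √(127 - 436*I*√109)/2 ≈ 24.189 - 23.523*I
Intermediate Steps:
q(w) = w^(3/2)
S(d, b) = b/4 (S(d, b) = -(b - 2*b)/4 = -(-1)*b/4 = b/4)
√(q(-109) + S(-200, 127)) = √((-109)^(3/2) + (¼)*127) = √(-109*I*√109 + 127/4) = √(127/4 - 109*I*√109)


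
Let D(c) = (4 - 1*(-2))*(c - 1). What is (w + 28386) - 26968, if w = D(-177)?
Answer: 350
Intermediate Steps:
D(c) = -6 + 6*c (D(c) = (4 + 2)*(-1 + c) = 6*(-1 + c) = -6 + 6*c)
w = -1068 (w = -6 + 6*(-177) = -6 - 1062 = -1068)
(w + 28386) - 26968 = (-1068 + 28386) - 26968 = 27318 - 26968 = 350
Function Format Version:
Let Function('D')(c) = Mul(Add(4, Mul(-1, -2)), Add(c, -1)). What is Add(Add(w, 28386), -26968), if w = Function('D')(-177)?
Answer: 350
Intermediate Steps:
Function('D')(c) = Add(-6, Mul(6, c)) (Function('D')(c) = Mul(Add(4, 2), Add(-1, c)) = Mul(6, Add(-1, c)) = Add(-6, Mul(6, c)))
w = -1068 (w = Add(-6, Mul(6, -177)) = Add(-6, -1062) = -1068)
Add(Add(w, 28386), -26968) = Add(Add(-1068, 28386), -26968) = Add(27318, -26968) = 350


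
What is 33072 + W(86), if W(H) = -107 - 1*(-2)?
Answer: 32967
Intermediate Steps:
W(H) = -105 (W(H) = -107 + 2 = -105)
33072 + W(86) = 33072 - 105 = 32967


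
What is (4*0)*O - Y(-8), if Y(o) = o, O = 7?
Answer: 8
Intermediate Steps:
(4*0)*O - Y(-8) = (4*0)*7 - 1*(-8) = 0*7 + 8 = 0 + 8 = 8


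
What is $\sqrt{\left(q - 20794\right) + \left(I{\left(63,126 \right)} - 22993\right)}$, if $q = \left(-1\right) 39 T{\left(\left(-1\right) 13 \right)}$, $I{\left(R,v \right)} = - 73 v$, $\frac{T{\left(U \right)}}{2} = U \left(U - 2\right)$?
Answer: $i \sqrt{68195} \approx 261.14 i$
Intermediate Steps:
$T{\left(U \right)} = 2 U \left(-2 + U\right)$ ($T{\left(U \right)} = 2 U \left(U - 2\right) = 2 U \left(-2 + U\right)$)
$q = -15210$ ($q = \left(-1\right) 39 \cdot 2 \left(\left(-1\right) 13\right) \left(-2 - 13\right) = - 39 \cdot 2 \left(-13\right) \left(-2 - 13\right) = - 39 \cdot 2 \left(-13\right) \left(-15\right) = \left(-39\right) 390 = -15210$)
$\sqrt{\left(q - 20794\right) + \left(I{\left(63,126 \right)} - 22993\right)} = \sqrt{\left(-15210 - 20794\right) - 32191} = \sqrt{-36004 - 32191} = \sqrt{-68195} = i \sqrt{68195}$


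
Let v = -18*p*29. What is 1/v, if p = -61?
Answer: 1/31842 ≈ 3.1405e-5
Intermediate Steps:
v = 31842 (v = -18*(-61)*29 = 1098*29 = 31842)
1/v = 1/31842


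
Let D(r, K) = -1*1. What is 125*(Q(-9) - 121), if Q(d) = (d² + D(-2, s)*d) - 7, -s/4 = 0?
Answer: -4750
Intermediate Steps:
s = 0 (s = -4*0 = 0)
D(r, K) = -1
Q(d) = -7 + d² - d (Q(d) = (d² - d) - 7 = -7 + d² - d)
125*(Q(-9) - 121) = 125*((-7 + (-9)² - 1*(-9)) - 121) = 125*((-7 + 81 + 9) - 121) = 125*(83 - 121) = 125*(-38) = -4750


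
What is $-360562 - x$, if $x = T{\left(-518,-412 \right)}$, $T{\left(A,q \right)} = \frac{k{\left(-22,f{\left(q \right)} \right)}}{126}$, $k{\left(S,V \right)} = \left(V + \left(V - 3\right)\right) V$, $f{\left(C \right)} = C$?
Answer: $- \frac{22885768}{63} \approx -3.6327 \cdot 10^{5}$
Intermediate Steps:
$k{\left(S,V \right)} = V \left(-3 + 2 V\right)$ ($k{\left(S,V \right)} = \left(V + \left(V - 3\right)\right) V = \left(V + \left(-3 + V\right)\right) V = \left(-3 + 2 V\right) V = V \left(-3 + 2 V\right)$)
$T{\left(A,q \right)} = \frac{q \left(-3 + 2 q\right)}{126}$
$x = \frac{170362}{63}$ ($x = \frac{1}{126} \left(-412\right) \left(-3 + 2 \left(-412\right)\right) = \frac{1}{126} \left(-412\right) \left(-3 - 824\right) = \frac{1}{126} \left(-412\right) \left(-827\right) = \frac{170362}{63} \approx 2704.2$)
$-360562 - x = -360562 - \frac{170362}{63} = - \frac{22885768}{63}$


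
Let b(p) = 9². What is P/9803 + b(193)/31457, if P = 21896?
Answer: 689576515/308372971 ≈ 2.2362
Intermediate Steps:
b(p) = 81
P/9803 + b(193)/31457 = 21896/9803 + 81/31457 = 689576515/308372971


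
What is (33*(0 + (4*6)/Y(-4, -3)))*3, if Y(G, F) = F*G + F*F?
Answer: 792/7 ≈ 113.14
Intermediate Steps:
Y(G, F) = F² + F*G (Y(G, F) = F*G + F² = F² + F*G)
(33*(0 + (4*6)/Y(-4, -3)))*3 = (33*(0 + (4*6)/((-3*(-3 - 4)))))*3 = (33*(0 + 24/(-3*(-7))))*3 = (33*(0 + 24/21))*3 = (33*(0 + (1/21)*24))*3 = (33*(0 + 8/7))*3 = (33*(8/7))*3 = (264/7)*3 = 792/7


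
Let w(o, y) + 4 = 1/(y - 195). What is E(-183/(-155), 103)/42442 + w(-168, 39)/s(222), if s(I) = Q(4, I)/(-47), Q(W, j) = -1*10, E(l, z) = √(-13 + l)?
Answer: -5875/312 + I*√70990/3289255 ≈ -18.83 + 8.1003e-5*I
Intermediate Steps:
w(o, y) = -4 + 1/(-195 + y) (w(o, y) = -4 + 1/(y - 195) = -4 + 1/(-195 + y))
Q(W, j) = -10
s(I) = 10/47 (s(I) = -10/(-47) = -10*(-1/47) = 10/47)
E(-183/(-155), 103)/42442 + w(-168, 39)/s(222) = √(-13 - 183/(-155))/42442 + ((781 - 4*39)/(-195 + 39))/(10/47) = √(-13 - 183*(-1/155))*(1/42442) + ((781 - 156)/(-156))*(47/10) = √(-13 + 183/155)*(1/42442) - 1/156*625*(47/10) = √(-1832/155)*(1/42442) - 625/156*47/10 = (2*I*√70990/155)*(1/42442) - 5875/312 = I*√70990/3289255 - 5875/312 = -5875/312 + I*√70990/3289255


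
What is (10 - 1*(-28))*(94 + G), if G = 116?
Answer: 7980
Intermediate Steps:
(10 - 1*(-28))*(94 + G) = (10 - 1*(-28))*(94 + 116) = (10 + 28)*210 = 38*210 = 7980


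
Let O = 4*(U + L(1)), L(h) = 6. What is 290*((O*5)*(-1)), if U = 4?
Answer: -58000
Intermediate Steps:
O = 40 (O = 4*(4 + 6) = 4*10 = 40)
290*((O*5)*(-1)) = 290*((40*5)*(-1)) = 290*(200*(-1)) = 290*(-200) = -58000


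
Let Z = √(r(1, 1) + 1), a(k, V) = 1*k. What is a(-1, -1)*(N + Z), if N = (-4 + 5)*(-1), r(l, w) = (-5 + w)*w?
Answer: 1 - I*√3 ≈ 1.0 - 1.732*I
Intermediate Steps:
r(l, w) = w*(-5 + w)
a(k, V) = k
Z = I*√3 (Z = √(1*(-5 + 1) + 1) = √(1*(-4) + 1) = √(-4 + 1) = √(-3) = I*√3 ≈ 1.732*I)
N = -1 (N = 1*(-1) = -1)
a(-1, -1)*(N + Z) = -(-1 + I*√3) = 1 - I*√3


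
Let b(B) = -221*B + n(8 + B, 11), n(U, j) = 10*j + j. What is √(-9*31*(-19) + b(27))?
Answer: I*√545 ≈ 23.345*I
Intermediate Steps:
n(U, j) = 11*j
b(B) = 121 - 221*B (b(B) = -221*B + 11*11 = -221*B + 121 = 121 - 221*B)
√(-9*31*(-19) + b(27)) = √(-9*31*(-19) + (121 - 221*27)) = √(-279*(-19) + (121 - 5967)) = √(5301 - 5846) = √(-545) = I*√545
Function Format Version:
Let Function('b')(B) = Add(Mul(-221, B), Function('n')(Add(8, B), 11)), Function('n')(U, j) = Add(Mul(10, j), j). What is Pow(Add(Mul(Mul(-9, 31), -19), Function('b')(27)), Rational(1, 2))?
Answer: Mul(I, Pow(545, Rational(1, 2))) ≈ Mul(23.345, I)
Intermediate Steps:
Function('n')(U, j) = Mul(11, j)
Function('b')(B) = Add(121, Mul(-221, B)) (Function('b')(B) = Add(Mul(-221, B), Mul(11, 11)) = Add(Mul(-221, B), 121) = Add(121, Mul(-221, B)))
Pow(Add(Mul(Mul(-9, 31), -19), Function('b')(27)), Rational(1, 2)) = Pow(Add(Mul(Mul(-9, 31), -19), Add(121, Mul(-221, 27))), Rational(1, 2)) = Pow(Add(Mul(-279, -19), Add(121, -5967)), Rational(1, 2)) = Pow(Add(5301, -5846), Rational(1, 2)) = Pow(-545, Rational(1, 2)) = Mul(I, Pow(545, Rational(1, 2)))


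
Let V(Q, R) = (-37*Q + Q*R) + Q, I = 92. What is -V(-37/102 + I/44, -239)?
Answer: 48475/102 ≈ 475.25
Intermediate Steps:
V(Q, R) = -36*Q + Q*R
-V(-37/102 + I/44, -239) = -(-37/102 + 92/44)*(-36 - 239) = -(-37*1/102 + 92*(1/44))*(-275) = -(-37/102 + 23/11)*(-275) = -1939*(-275)/1122 = -1*(-48475/102) = 48475/102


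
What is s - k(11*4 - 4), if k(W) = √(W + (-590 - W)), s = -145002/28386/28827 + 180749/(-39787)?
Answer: -24651607214642/5426172425619 - I*√590 ≈ -4.5431 - 24.29*I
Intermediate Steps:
s = -24651607214642/5426172425619 (s = -145002*1/28386*(1/28827) + 180749*(-1/39787) = -24167/4731*1/28827 - 180749/39787 = -24167/136380537 - 180749/39787 = -24651607214642/5426172425619 ≈ -4.5431)
k(W) = I*√590 (k(W) = √(-590) = I*√590)
s - k(11*4 - 4) = -24651607214642/5426172425619 - I*√590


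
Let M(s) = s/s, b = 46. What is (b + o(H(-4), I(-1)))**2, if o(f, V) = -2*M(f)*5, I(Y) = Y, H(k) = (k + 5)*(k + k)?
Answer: 1296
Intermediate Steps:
H(k) = 2*k*(5 + k) (H(k) = (5 + k)*(2*k) = 2*k*(5 + k))
M(s) = 1
o(f, V) = -10 (o(f, V) = -2*1*5 = -2*5 = -10)
(b + o(H(-4), I(-1)))**2 = (46 - 10)**2 = 36**2 = 1296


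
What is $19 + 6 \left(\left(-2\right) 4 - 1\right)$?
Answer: $-35$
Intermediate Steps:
$19 + 6 \left(\left(-2\right) 4 - 1\right) = 19 + 6 \left(-8 - 1\right) = 19 + 6 \left(-9\right) = 19 - 54 = -35$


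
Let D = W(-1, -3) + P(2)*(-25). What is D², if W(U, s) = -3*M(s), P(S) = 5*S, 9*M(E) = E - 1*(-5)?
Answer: 565504/9 ≈ 62834.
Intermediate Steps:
M(E) = 5/9 + E/9 (M(E) = (E - 1*(-5))/9 = (E + 5)/9 = (5 + E)/9 = 5/9 + E/9)
W(U, s) = -5/3 - s/3 (W(U, s) = -3*(5/9 + s/9) = -5/3 - s/3)
D = -752/3 (D = (-5/3 - ⅓*(-3)) + (5*2)*(-25) = (-5/3 + 1) + 10*(-25) = -⅔ - 250 = -752/3 ≈ -250.67)
D² = (-752/3)² = 565504/9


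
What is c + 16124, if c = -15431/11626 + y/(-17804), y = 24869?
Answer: 1668465838589/103494652 ≈ 16121.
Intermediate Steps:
c = -281930259/103494652 (c = -15431/11626 + 24869/(-17804) = -15431*1/11626 + 24869*(-1/17804) = -15431/11626 - 24869/17804 = -281930259/103494652 ≈ -2.7241)
c + 16124 = -281930259/103494652 + 16124 = 1668465838589/103494652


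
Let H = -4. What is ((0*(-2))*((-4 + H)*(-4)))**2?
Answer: 0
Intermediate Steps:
((0*(-2))*((-4 + H)*(-4)))**2 = ((0*(-2))*((-4 - 4)*(-4)))**2 = (0*(-8*(-4)))**2 = (0*32)**2 = 0**2 = 0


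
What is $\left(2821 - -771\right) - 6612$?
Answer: $-3020$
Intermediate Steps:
$\left(2821 - -771\right) - 6612 = \left(2821 + 771\right) - 6612 = 3592 - 6612 = -3020$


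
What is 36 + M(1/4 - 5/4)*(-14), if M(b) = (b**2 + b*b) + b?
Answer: 22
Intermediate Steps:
M(b) = b + 2*b**2 (M(b) = (b**2 + b**2) + b = 2*b**2 + b = b + 2*b**2)
36 + M(1/4 - 5/4)*(-14) = 36 + ((1/4 - 5/4)*(1 + 2*(1/4 - 5/4)))*(-14) = 36 - (1 + 2*(-1))*(-14) = 36 - (1 - 2)*(-14) = 36 - 1*(-1)*(-14) = 36 + 1*(-14) = 36 - 14 = 22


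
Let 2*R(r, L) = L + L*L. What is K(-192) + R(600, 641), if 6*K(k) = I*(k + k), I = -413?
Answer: 232193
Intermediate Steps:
R(r, L) = L/2 + L²/2 (R(r, L) = (L + L*L)/2 = (L + L²)/2 = L/2 + L²/2)
K(k) = -413*k/3 (K(k) = (-413*(k + k))/6 = (-826*k)/6 = -413*k/3)
K(-192) + R(600, 641) = -413/3*(-192) + (½)*641*(1 + 641) = 26432 + (½)*641*642 = 26432 + 205761 = 232193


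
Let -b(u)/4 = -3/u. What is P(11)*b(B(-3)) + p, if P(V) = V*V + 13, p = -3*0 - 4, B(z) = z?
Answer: -540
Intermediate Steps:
p = -4 (p = 0 - 4 = -4)
P(V) = 13 + V² (P(V) = V² + 13 = 13 + V²)
b(u) = 12/u (b(u) = -(-12)/u = 12/u)
P(11)*b(B(-3)) + p = (13 + 11²)*(12/(-3)) - 4 = (13 + 121)*(12*(-⅓)) - 4 = 134*(-4) - 4 = -536 - 4 = -540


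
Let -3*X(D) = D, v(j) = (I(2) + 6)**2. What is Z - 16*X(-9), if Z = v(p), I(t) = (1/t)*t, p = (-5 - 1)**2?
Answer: 1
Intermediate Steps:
p = 36 (p = (-6)**2 = 36)
I(t) = 1 (I(t) = t/t = 1)
v(j) = 49 (v(j) = (1 + 6)**2 = 7**2 = 49)
X(D) = -D/3
Z = 49
Z - 16*X(-9) = 49 - 16*(-1/3*(-9)) = 49 - 16*3 = 49 - 1*48 = 49 - 48 = 1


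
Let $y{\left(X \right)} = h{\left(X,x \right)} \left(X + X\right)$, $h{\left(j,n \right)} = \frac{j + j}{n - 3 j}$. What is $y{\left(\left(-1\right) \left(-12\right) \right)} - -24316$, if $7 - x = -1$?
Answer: $\frac{170068}{7} \approx 24295.0$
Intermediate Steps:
$x = 8$ ($x = 7 - -1 = 7 + 1 = 8$)
$h{\left(j,n \right)} = \frac{2 j}{n - 3 j}$
$y{\left(X \right)} = - \frac{4 X^{2}}{-8 + 3 X}$ ($y{\left(X \right)} = - \frac{2 X}{\left(-1\right) 8 + 3 X} \left(X + X\right) = - \frac{2 X}{-8 + 3 X} 2 X = - \frac{4 X^{2}}{-8 + 3 X}$)
$y{\left(\left(-1\right) \left(-12\right) \right)} - -24316 = - \frac{4 \left(\left(-1\right) \left(-12\right)\right)^{2}}{-8 + 3 \left(\left(-1\right) \left(-12\right)\right)} - -24316 = - \frac{4 \cdot 12^{2}}{-8 + 3 \cdot 12} + 24316 = \left(-4\right) 144 \frac{1}{-8 + 36} + 24316 = \left(-4\right) 144 \cdot \frac{1}{28} + 24316 = - \frac{144}{7} + 24316 = \frac{170068}{7}$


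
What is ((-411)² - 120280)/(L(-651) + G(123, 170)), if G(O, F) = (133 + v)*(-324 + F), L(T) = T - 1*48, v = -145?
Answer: 127/3 ≈ 42.333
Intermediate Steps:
L(T) = -48 + T (L(T) = T - 48 = -48 + T)
G(O, F) = 3888 - 12*F (G(O, F) = (133 - 145)*(-324 + F) = -12*(-324 + F) = 3888 - 12*F)
((-411)² - 120280)/(L(-651) + G(123, 170)) = ((-411)² - 120280)/((-48 - 651) + (3888 - 12*170)) = (168921 - 120280)/(-699 + (3888 - 2040)) = 48641/(-699 + 1848) = 48641/1149 = 48641*(1/1149) = 127/3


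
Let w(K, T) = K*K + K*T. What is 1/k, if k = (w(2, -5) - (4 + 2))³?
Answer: -1/1728 ≈ -0.00057870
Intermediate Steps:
w(K, T) = K² + K*T
k = -1728 (k = (2*(2 - 5) - (4 + 2))³ = (2*(-3) - 1*6)³ = (-6 - 6)³ = (-12)³ = -1728)
1/k = 1/(-1728) = -1/1728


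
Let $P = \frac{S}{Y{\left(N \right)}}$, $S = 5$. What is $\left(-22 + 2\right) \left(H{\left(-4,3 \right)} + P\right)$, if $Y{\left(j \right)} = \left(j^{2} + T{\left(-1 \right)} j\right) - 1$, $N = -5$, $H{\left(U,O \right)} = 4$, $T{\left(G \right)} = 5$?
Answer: $20$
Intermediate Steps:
$Y{\left(j \right)} = -1 + j^{2} + 5 j$ ($Y{\left(j \right)} = \left(j^{2} + 5 j\right) - 1 = -1 + j^{2} + 5 j$)
$P = -5$ ($P = \frac{5}{-1 + \left(-5\right)^{2} + 5 \left(-5\right)} = \frac{5}{-1 + 25 - 25} = \frac{5}{-1} = 5 \left(-1\right) = -5$)
$\left(-22 + 2\right) \left(H{\left(-4,3 \right)} + P\right) = \left(-22 + 2\right) \left(4 - 5\right) = \left(-20\right) \left(-1\right) = 20$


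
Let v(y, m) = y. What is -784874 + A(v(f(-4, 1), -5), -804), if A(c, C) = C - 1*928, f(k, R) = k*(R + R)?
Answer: -786606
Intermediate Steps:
f(k, R) = 2*R*k (f(k, R) = k*(2*R) = 2*R*k)
A(c, C) = -928 + C (A(c, C) = C - 928 = -928 + C)
-784874 + A(v(f(-4, 1), -5), -804) = -784874 + (-928 - 804) = -784874 - 1732 = -786606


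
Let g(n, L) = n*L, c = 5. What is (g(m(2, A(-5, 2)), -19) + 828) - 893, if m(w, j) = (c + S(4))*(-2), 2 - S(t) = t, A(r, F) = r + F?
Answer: 49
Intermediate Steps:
A(r, F) = F + r
S(t) = 2 - t
m(w, j) = -6 (m(w, j) = (5 + (2 - 1*4))*(-2) = (5 + (2 - 4))*(-2) = (5 - 2)*(-2) = 3*(-2) = -6)
g(n, L) = L*n
(g(m(2, A(-5, 2)), -19) + 828) - 893 = (-19*(-6) + 828) - 893 = (114 + 828) - 893 = 942 - 893 = 49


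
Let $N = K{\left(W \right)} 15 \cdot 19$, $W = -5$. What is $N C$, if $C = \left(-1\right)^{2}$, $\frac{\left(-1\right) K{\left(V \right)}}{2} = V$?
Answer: $2850$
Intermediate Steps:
$K{\left(V \right)} = - 2 V$
$N = 2850$ ($N = \left(-2\right) \left(-5\right) 15 \cdot 19 = 10 \cdot 15 \cdot 19 = 150 \cdot 19 = 2850$)
$C = 1$
$N C = 2850 \cdot 1 = 2850$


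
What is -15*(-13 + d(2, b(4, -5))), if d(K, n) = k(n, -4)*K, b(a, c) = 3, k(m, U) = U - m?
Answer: 405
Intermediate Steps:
d(K, n) = K*(-4 - n) (d(K, n) = (-4 - n)*K = K*(-4 - n))
-15*(-13 + d(2, b(4, -5))) = -15*(-13 - 1*2*(4 + 3)) = -15*(-13 - 1*2*7) = -15*(-13 - 14) = -15*(-27) = 405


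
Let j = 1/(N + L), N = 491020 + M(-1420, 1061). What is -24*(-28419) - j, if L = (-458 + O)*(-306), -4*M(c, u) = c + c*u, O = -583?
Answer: 809311280255/1186576 ≈ 6.8206e+5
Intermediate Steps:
M(c, u) = -c/4 - c*u/4 (M(c, u) = -(c + c*u)/4 = -c/4 - c*u/4)
L = 318546 (L = (-458 - 583)*(-306) = -1041*(-306) = 318546)
N = 868030 (N = 491020 - 1/4*(-1420)*(1 + 1061) = 491020 - 1/4*(-1420)*1062 = 491020 + 377010 = 868030)
j = 1/1186576 (j = 1/(868030 + 318546) = 1/1186576 ≈ 8.4276e-7)
-24*(-28419) - j = -24*(-28419) - 1*1/1186576 = 682056 - 1/1186576 = 809311280255/1186576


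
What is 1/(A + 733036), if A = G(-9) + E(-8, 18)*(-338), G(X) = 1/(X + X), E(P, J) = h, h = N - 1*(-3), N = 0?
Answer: 18/13176395 ≈ 1.3661e-6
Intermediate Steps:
h = 3 (h = 0 - 1*(-3) = 0 + 3 = 3)
E(P, J) = 3
G(X) = 1/(2*X)
A = -18253/18 (A = (½)/(-9) + 3*(-338) = (½)*(-⅑) - 1014 = -1/18 - 1014 = -18253/18 ≈ -1014.1)
1/(A + 733036) = 1/(-18253/18 + 733036) = 1/(13176395/18) = 18/13176395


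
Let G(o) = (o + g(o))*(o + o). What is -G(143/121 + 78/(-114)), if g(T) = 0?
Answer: -21632/43681 ≈ -0.49523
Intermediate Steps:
G(o) = 2*o**2 (G(o) = (o + 0)*(o + o) = o*(2*o) = 2*o**2)
-G(143/121 + 78/(-114)) = -2*(143/121 + 78/(-114))**2 = -2*(143*(1/121) + 78*(-1/114))**2 = -2*(13/11 - 13/19)**2 = -2*(104/209)**2 = -2*10816/43681 = -1*21632/43681 = -21632/43681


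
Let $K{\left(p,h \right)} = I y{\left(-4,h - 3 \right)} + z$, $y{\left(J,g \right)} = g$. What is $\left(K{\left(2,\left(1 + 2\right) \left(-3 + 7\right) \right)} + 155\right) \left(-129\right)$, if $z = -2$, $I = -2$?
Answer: $-17415$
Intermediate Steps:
$K{\left(p,h \right)} = 4 - 2 h$ ($K{\left(p,h \right)} = - 2 \left(h - 3\right) - 2 = - 2 \left(-3 + h\right) - 2 = \left(6 - 2 h\right) - 2 = 4 - 2 h$)
$\left(K{\left(2,\left(1 + 2\right) \left(-3 + 7\right) \right)} + 155\right) \left(-129\right) = \left(\left(4 - 2 \left(1 + 2\right) \left(-3 + 7\right)\right) + 155\right) \left(-129\right) = \left(\left(4 - 2 \cdot 3 \cdot 4\right) + 155\right) \left(-129\right) = \left(\left(4 - 24\right) + 155\right) \left(-129\right) = \left(-20 + 155\right) \left(-129\right) = 135 \left(-129\right) = -17415$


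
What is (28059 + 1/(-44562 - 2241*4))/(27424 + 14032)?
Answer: 1501886033/2218973856 ≈ 0.67684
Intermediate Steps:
(28059 + 1/(-44562 - 2241*4))/(27424 + 14032) = (28059 + 1/(-44562 - 8964))/41456 = (28059 + 1/(-53526))*(1/41456) = (28059 - 1/53526)*(1/41456) = (1501886033/53526)*(1/41456) = 1501886033/2218973856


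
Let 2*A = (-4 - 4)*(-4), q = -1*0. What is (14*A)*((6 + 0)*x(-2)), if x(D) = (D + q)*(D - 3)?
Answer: 13440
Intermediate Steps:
q = 0
A = 16 (A = ((-4 - 4)*(-4))/2 = (-8*(-4))/2 = (½)*32 = 16)
x(D) = D*(-3 + D) (x(D) = (D + 0)*(D - 3) = D*(-3 + D))
(14*A)*((6 + 0)*x(-2)) = (14*16)*((6 + 0)*(-2*(-3 - 2))) = 224*(6*(-2*(-5))) = 224*(6*10) = 224*60 = 13440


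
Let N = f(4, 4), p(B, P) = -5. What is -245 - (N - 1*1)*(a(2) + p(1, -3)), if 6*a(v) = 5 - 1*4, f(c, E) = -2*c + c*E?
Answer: -1267/6 ≈ -211.17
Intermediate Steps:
f(c, E) = -2*c + E*c
N = 8 (N = 4*(-2 + 4) = 4*2 = 8)
a(v) = 1/6 (a(v) = (5 - 1*4)/6 = (5 - 4)/6 = (1/6)*1 = 1/6)
-245 - (N - 1*1)*(a(2) + p(1, -3)) = -245 - (8 - 1*1)*(1/6 - 5) = -245 - (8 - 1)*(-29)/6 = -245 - 7*(-29)/6 = -245 - 1*(-203/6) = -245 + 203/6 = -1267/6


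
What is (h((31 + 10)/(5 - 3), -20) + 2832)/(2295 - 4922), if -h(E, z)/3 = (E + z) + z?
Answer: -5781/5254 ≈ -1.1003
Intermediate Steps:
h(E, z) = -6*z - 3*E (h(E, z) = -3*((E + z) + z) = -3*(E + 2*z) = -6*z - 3*E)
(h((31 + 10)/(5 - 3), -20) + 2832)/(2295 - 4922) = ((-6*(-20) - 3*(31 + 10)/(5 - 3)) + 2832)/(2295 - 4922) = ((120 - 123/2) + 2832)/(-2627) = ((120 - 123/2) + 2832)*(-1/2627) = (117/2 + 2832)*(-1/2627) = (5781/2)*(-1/2627) = -5781/5254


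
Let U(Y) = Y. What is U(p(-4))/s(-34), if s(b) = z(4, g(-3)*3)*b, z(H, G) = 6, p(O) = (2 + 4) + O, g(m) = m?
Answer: -1/102 ≈ -0.0098039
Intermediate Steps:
p(O) = 6 + O
s(b) = 6*b
U(p(-4))/s(-34) = (6 - 4)/((6*(-34))) = 2/(-204) = 2*(-1/204) = -1/102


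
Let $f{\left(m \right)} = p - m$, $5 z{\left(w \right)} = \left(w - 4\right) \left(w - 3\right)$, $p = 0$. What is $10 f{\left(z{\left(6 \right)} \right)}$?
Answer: $-12$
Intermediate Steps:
$z{\left(w \right)} = \frac{\left(-4 + w\right) \left(-3 + w\right)}{5}$ ($z{\left(w \right)} = \frac{\left(w - 4\right) \left(w - 3\right)}{5} = \frac{\left(-4 + w\right) \left(-3 + w\right)}{5}$)
$f{\left(m \right)} = - m$ ($f{\left(m \right)} = 0 - m = - m$)
$10 f{\left(z{\left(6 \right)} \right)} = 10 \left(- (\frac{12}{5} - \frac{42}{5} + \frac{6^{2}}{5})\right) = 10 \left(- (\frac{12}{5} - \frac{42}{5} + \frac{1}{5} \cdot 36)\right) = 10 \left(- (\frac{12}{5} - \frac{42}{5} + \frac{36}{5})\right) = 10 \left(\left(-1\right) \frac{6}{5}\right) = 10 \left(- \frac{6}{5}\right) = -12$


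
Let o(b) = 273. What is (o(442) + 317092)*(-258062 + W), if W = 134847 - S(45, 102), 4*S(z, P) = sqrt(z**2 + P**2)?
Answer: -39104128475 - 952095*sqrt(1381)/4 ≈ -3.9113e+10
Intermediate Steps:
S(z, P) = sqrt(P**2 + z**2)/4 (S(z, P) = sqrt(z**2 + P**2)/4 = sqrt(P**2 + z**2)/4)
W = 134847 - 3*sqrt(1381)/4 (W = 134847 - sqrt(102**2 + 45**2)/4 = 134847 - sqrt(10404 + 2025)/4 = 134847 - sqrt(12429)/4 = 134847 - 3*sqrt(1381)/4 ≈ 1.3482e+5)
(o(442) + 317092)*(-258062 + W) = (273 + 317092)*(-258062 + (134847 - 3*sqrt(1381)/4)) = 317365*(-123215 - 3*sqrt(1381)/4) = -39104128475 - 952095*sqrt(1381)/4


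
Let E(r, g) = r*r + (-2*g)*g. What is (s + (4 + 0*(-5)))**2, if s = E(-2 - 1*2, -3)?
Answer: 4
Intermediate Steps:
E(r, g) = r**2 - 2*g**2
s = -2 (s = (-2 - 1*2)**2 - 2*(-3)**2 = (-2 - 2)**2 - 2*9 = (-4)**2 - 18 = 16 - 18 = -2)
(s + (4 + 0*(-5)))**2 = (-2 + (4 + 0*(-5)))**2 = (-2 + (4 + 0))**2 = (-2 + 4)**2 = 2**2 = 4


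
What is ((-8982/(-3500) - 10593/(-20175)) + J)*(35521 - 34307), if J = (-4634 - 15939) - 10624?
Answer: -8913511228107/235375 ≈ -3.7869e+7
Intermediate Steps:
J = -31197 (J = -20573 - 10624 = -31197)
((-8982/(-3500) - 10593/(-20175)) + J)*(35521 - 34307) = ((-8982/(-3500) - 10593/(-20175)) - 31197)*(35521 - 34307) = ((-8982*(-1/3500) - 10593*(-1/20175)) - 31197)*1214 = ((4491/1750 + 3531/6725) - 31197)*1214 = (1455249/470750 - 31197)*1214 = -14684532501/470750*1214 = -8913511228107/235375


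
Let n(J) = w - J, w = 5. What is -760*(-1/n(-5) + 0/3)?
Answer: 76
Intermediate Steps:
n(J) = 5 - J
-760*(-1/n(-5) + 0/3) = -760*(-1/(5 - 1*(-5)) + 0/3) = -760*(-1/(5 + 5) + 0*(1/3)) = -760*(-1/10 + 0) = -760*(-1/10) = 76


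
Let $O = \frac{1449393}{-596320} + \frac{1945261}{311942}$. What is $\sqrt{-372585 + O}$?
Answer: $\frac{i \sqrt{201440788270876171937274310}}{23252156680} \approx 610.39 i$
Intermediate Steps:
$O = \frac{353935744157}{93008626720}$ ($O = 1449393 \left(- \frac{1}{596320}\right) + 1945261 \cdot \frac{1}{311942} = - \frac{1449393}{596320} + \frac{1945261}{311942} = \frac{353935744157}{93008626720} \approx 3.8054$)
$\sqrt{-372585 + O} = \sqrt{-372585 + \frac{353935744157}{93008626720}} = \sqrt{- \frac{34653265250727043}{93008626720}} = \frac{i \sqrt{201440788270876171937274310}}{23252156680}$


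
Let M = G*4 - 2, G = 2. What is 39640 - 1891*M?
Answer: 28294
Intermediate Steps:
M = 6 (M = 2*4 - 2 = 8 - 2 = 6)
39640 - 1891*M = 39640 - 1891*6 = 39640 - 11346 = 28294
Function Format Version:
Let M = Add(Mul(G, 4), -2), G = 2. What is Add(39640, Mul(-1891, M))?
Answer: 28294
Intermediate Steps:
M = 6 (M = Add(Mul(2, 4), -2) = Add(8, -2) = 6)
Add(39640, Mul(-1891, M)) = Add(39640, Mul(-1891, 6)) = Add(39640, -11346) = 28294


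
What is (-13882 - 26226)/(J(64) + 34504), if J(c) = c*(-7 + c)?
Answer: -10027/9538 ≈ -1.0513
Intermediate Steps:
(-13882 - 26226)/(J(64) + 34504) = (-13882 - 26226)/(64*(-7 + 64) + 34504) = -40108/(64*57 + 34504) = -40108/(3648 + 34504) = -40108/38152 = -40108*1/38152 = -10027/9538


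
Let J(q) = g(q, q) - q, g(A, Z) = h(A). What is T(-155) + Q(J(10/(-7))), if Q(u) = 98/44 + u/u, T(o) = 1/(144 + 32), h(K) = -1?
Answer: 569/176 ≈ 3.2330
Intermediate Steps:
g(A, Z) = -1
T(o) = 1/176
J(q) = -1 - q
Q(u) = 71/22 (Q(u) = 98*(1/44) + 1 = 49/22 + 1 = 71/22)
T(-155) + Q(J(10/(-7))) = 1/176 + 71/22 = 569/176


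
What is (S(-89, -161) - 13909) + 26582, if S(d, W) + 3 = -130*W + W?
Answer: 33439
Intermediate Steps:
S(d, W) = -3 - 129*W (S(d, W) = -3 + (-130*W + W) = -3 - 129*W)
(S(-89, -161) - 13909) + 26582 = ((-3 - 129*(-161)) - 13909) + 26582 = ((-3 + 20769) - 13909) + 26582 = (20766 - 13909) + 26582 = 6857 + 26582 = 33439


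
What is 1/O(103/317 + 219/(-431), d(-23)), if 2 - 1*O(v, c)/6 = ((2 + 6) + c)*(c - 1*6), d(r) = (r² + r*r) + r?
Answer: -1/6439470 ≈ -1.5529e-7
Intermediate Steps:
d(r) = r + 2*r² (d(r) = (r² + r²) + r = 2*r² + r = r + 2*r²)
O(v, c) = 12 - 6*(-6 + c)*(8 + c) (O(v, c) = 12 - 6*((2 + 6) + c)*(c - 1*6) = 12 - 6*(8 + c)*(c - 6) = 12 - 6*(8 + c)*(-6 + c) = 12 - 6*(-6 + c)*(8 + c))
1/O(103/317 + 219/(-431), d(-23)) = 1/(300 - (-276)*(1 + 2*(-23)) - 6*529*(1 + 2*(-23))²) = 1/(300 - (-276)*(1 - 46) - 6*529*(1 - 46)²) = 1/(300 - (-276)*(-45) - 6*(-23*(-45))²) = 1/(300 - 12*1035 - 6*1035²) = 1/(300 - 12420 - 6*1071225) = 1/(300 - 12420 - 6427350) = 1/(-6439470) = -1/6439470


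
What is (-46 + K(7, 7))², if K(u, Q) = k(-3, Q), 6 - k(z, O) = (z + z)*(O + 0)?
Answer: 4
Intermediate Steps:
k(z, O) = 6 - 2*O*z (k(z, O) = 6 - (z + z)*(O + 0) = 6 - 2*z*O = 6 - 2*O*z)
K(u, Q) = 6 + 6*Q (K(u, Q) = 6 - 2*Q*(-3) = 6 + 6*Q)
(-46 + K(7, 7))² = (-46 + (6 + 6*7))² = (-46 + (6 + 42))² = (-46 + 48)² = 2² = 4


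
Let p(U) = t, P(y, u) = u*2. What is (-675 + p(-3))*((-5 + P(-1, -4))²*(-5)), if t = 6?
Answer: 565305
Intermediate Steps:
P(y, u) = 2*u
p(U) = 6
(-675 + p(-3))*((-5 + P(-1, -4))²*(-5)) = (-675 + 6)*((-5 + 2*(-4))²*(-5)) = -669*(-5 - 8)²*(-5) = -669*(-13)²*(-5) = -113061*(-5) = -669*(-845) = 565305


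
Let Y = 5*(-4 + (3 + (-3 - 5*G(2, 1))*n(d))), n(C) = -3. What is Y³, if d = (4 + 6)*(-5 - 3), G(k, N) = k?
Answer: 6859000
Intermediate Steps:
d = -80 (d = 10*(-8) = -80)
Y = 190 (Y = 5*(-4 + (3 + (-3 - 5*2)*(-3))) = 5*(-4 + (3 + (-3 - 10)*(-3))) = 5*(-4 + (3 - 13*(-3))) = 5*(-4 + (3 + 39)) = 5*(-4 + 42) = 5*38 = 190)
Y³ = 190³ = 6859000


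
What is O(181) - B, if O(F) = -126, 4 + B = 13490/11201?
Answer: -1380012/11201 ≈ -123.20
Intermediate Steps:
B = -31314/11201 (B = -4 + 13490/11201 = -31314/11201 ≈ -2.7956)
O(181) - B = -126 - 1*(-31314/11201) = -126 + 31314/11201 = -1380012/11201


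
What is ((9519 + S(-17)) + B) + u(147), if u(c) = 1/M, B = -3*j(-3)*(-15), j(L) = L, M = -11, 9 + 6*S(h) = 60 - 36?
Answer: 206501/22 ≈ 9386.4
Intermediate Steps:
S(h) = 5/2 (S(h) = -3/2 + (60 - 36)/6 = -3/2 + (1/6)*24 = -3/2 + 4 = 5/2)
B = -135 (B = -3*(-3)*(-15) = 9*(-15) = -135)
u(c) = -1/11 (u(c) = 1/(-11) = -1/11)
((9519 + S(-17)) + B) + u(147) = ((9519 + 5/2) - 135) - 1/11 = (19043/2 - 135) - 1/11 = 18773/2 - 1/11 = 206501/22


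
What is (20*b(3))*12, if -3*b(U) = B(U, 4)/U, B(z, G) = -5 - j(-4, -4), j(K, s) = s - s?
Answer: 400/3 ≈ 133.33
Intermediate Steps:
j(K, s) = 0
B(z, G) = -5 (B(z, G) = -5 - 1*0 = -5 + 0 = -5)
b(U) = 5/(3*U) (b(U) = -(-5)/(3*U) = 5/(3*U))
(20*b(3))*12 = (20*((5/3)/3))*12 = (20*((5/3)*(1/3)))*12 = (20*(5/9))*12 = (100/9)*12 = 400/3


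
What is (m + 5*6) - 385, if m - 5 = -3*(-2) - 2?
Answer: -346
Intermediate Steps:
m = 9 (m = 5 + (-3*(-2) - 2) = 5 + (6 - 2) = 5 + 4 = 9)
(m + 5*6) - 385 = (9 + 5*6) - 385 = (9 + 30) - 385 = 39 - 385 = -346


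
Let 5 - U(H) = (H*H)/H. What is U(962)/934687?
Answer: -957/934687 ≈ -0.0010239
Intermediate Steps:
U(H) = 5 - H (U(H) = 5 - H*H/H = 5 - H²/H = 5 - H)
U(962)/934687 = (5 - 1*962)/934687 = (5 - 962)*(1/934687) = -957*1/934687 = -957/934687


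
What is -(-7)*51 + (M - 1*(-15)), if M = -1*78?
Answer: 294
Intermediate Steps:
M = -78
-(-7)*51 + (M - 1*(-15)) = -(-7)*51 + (-78 - 1*(-15)) = -7*(-51) + (-78 + 15) = 357 - 63 = 294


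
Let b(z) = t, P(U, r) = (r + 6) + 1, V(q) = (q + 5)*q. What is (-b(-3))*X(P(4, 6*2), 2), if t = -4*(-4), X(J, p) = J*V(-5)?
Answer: 0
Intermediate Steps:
V(q) = q*(5 + q) (V(q) = (5 + q)*q = q*(5 + q))
P(U, r) = 7 + r (P(U, r) = (6 + r) + 1 = 7 + r)
X(J, p) = 0 (X(J, p) = J*(-5*(5 - 5)) = J*(-5*0) = J*0 = 0)
t = 16
b(z) = 16
(-b(-3))*X(P(4, 6*2), 2) = -1*16*0 = -16*0 = 0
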